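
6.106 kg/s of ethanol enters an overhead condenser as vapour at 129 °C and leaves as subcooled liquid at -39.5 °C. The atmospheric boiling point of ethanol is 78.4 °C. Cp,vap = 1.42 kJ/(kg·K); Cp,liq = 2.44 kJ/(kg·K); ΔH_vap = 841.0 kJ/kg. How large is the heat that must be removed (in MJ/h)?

vapour 129→78.4 °C: -71.852 kJ/kg
condensation at 78.4 °C: -841 kJ/kg
liquid 78.4→-39.5 °C: -287.68 kJ/kg
Δh = -71.852 + -841 + -287.68 = -1200.5 kJ/kg
Q = ṁ·Δh = 6.106 kg/s × -1200.5 kJ/kg = -7330.4 kJ/s
|Q| = 7330.4 kW = 26390 MJ/h

Q_c = 26400 MJ/h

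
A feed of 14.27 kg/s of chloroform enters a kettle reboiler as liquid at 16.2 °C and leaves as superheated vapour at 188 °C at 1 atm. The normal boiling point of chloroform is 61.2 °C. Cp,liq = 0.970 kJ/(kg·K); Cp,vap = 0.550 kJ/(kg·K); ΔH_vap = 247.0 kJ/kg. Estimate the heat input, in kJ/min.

Q = 309000 kJ/min

liquid 16.2→61.2 °C: 43.65 kJ/kg
vaporisation at 61.2 °C: 247 kJ/kg
vapour 61.2→188 °C: 69.74 kJ/kg
Δh = 43.65 + 247 + 69.74 = 360.39 kJ/kg
Q = ṁ·Δh = 14.27 kg/s × 360.39 kJ/kg = 5142.8 kJ/s
|Q| = 5142.8 kW = 308570 kJ/min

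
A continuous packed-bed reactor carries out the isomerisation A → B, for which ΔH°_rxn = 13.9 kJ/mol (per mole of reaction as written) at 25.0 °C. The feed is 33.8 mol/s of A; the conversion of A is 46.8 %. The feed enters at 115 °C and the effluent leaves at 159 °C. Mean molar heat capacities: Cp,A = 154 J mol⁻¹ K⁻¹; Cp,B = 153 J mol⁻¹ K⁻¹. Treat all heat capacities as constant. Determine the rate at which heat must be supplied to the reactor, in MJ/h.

Q_in = 1610 MJ/h

Extent of reaction ξ = 0.468 × 33.8 = 15.818 mol/s
Reaction term: ξ·ΔH°_rxn = 15.818 × 13.9 = 219.88 kJ/s
Sensible, feed 115→25 °C: -468.47 kJ/s
Outlet flows (mol/s): A 17.982, B 15.818
Sensible, products 25→159 °C: 695.38 kJ/s
Q = ΔH = 446.78 kJ/s = 446.78 kW
Heat supplied = 1608.4 MJ/h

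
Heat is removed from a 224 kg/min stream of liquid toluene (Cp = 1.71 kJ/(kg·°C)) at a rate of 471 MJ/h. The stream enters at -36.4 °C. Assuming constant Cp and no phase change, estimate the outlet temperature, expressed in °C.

T_out = -56.9 °C

Q = 471 MJ/h = 7850 kJ/min
ΔT = Q/(ṁ·Cp) = 7850/(224×1.71) = 20.494 K
T_out = -36.4 − 20.494 = -56.894 °C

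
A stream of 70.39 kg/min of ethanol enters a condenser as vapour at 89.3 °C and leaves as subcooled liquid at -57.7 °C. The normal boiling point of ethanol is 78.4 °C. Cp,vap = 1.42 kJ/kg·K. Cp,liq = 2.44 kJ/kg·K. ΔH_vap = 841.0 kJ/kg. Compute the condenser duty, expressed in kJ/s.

Q_c = 1390 kJ/s

vapour 89.3→78.4 °C: -15.478 kJ/kg
condensation at 78.4 °C: -841 kJ/kg
liquid 78.4→-57.7 °C: -332.08 kJ/kg
Δh = -15.478 + -841 + -332.08 = -1188.6 kJ/kg
Q = ṁ·Δh = 70.39 kg/min × -1188.6 kJ/kg = -83663 kJ/min
|Q| = 1394.4 kW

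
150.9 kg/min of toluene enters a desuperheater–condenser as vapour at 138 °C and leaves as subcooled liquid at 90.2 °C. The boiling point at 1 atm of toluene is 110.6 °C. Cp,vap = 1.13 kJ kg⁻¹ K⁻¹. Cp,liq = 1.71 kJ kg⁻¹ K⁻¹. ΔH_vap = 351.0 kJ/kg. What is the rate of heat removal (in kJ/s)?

vapour 138→110.6 °C: -30.962 kJ/kg
condensation at 110.6 °C: -351 kJ/kg
liquid 110.6→90.2 °C: -34.884 kJ/kg
Δh = -30.962 + -351 + -34.884 = -416.85 kJ/kg
Q = ṁ·Δh = 150.9 kg/min × -416.85 kJ/kg = -62902 kJ/min
|Q| = 1048.4 kW

Q_c = 1050 kJ/s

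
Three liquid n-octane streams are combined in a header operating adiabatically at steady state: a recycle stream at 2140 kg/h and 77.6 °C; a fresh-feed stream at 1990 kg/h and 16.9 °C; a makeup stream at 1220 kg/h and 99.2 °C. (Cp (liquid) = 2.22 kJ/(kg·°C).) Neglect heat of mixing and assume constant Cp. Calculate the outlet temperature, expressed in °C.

T_out = 59.9 °C

No heat crosses the boundary, so H_out = H_in.
T_out = Σ ṁᵢCp,ᵢTᵢ / Σ ṁᵢCp,ᵢ
      = 712000 / 11877 = 59.947 °C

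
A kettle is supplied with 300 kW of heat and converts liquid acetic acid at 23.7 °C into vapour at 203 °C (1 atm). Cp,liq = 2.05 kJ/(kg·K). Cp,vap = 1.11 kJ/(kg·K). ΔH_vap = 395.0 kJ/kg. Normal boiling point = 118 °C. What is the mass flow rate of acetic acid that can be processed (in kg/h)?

ṁ = 1580 kg/h

Δh = 2.05×(118−23.7) + 395.0 + 1.11×(203−118) = 682.66 kJ/kg
Q = 300 kW = 300 kJ/s = 1.08e+06 kJ/h
ṁ = Q/Δh = 1.08e+06 / 682.66 = 1582 kg/h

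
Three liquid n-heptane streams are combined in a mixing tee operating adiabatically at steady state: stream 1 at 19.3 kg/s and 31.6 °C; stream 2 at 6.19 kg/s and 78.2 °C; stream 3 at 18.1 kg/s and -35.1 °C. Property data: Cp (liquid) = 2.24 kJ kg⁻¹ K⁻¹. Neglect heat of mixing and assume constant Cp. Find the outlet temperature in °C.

Adiabatic, steady state ⇒ Σ ṁᵢCp,ᵢ(T_out − Tᵢ) = 0
Σ ṁᵢCp,ᵢTᵢ = 19.3×2.24×31.6 + 6.19×2.24×78.2 + 18.1×2.24×-35.1 = 1027.3
Σ ṁᵢCp,ᵢ = 19.3×2.24 + 6.19×2.24 + 18.1×2.24 = 97.642
T_out = 1027.3 / 97.642 = 10.521 °C

T_out = 10.5 °C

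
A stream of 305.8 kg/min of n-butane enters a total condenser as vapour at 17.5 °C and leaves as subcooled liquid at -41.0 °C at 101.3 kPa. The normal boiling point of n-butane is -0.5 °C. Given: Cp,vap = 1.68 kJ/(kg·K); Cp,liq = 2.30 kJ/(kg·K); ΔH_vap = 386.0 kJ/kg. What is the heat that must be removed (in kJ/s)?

Q_c = 2600 kJ/s

vapour 17.5→-0.5 °C: -30.24 kJ/kg
condensation at -0.5 °C: -386 kJ/kg
liquid -0.5→-41.0 °C: -93.15 kJ/kg
Δh = -30.24 + -386 + -93.15 = -509.39 kJ/kg
Q = ṁ·Δh = 305.8 kg/min × -509.39 kJ/kg = -155770 kJ/min
|Q| = 2596.2 kW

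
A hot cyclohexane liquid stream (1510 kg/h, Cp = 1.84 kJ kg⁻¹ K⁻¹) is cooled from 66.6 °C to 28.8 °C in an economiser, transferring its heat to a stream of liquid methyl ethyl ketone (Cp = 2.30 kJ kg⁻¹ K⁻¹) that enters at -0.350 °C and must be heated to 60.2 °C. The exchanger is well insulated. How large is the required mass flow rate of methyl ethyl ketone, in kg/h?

ṁ_c = 754 kg/h

Heat released by hot stream: Q = 1510 × 1.84 × (66.6 − 28.8) = 105020 kJ/h
Energy balance on cold side (adiabatic exchanger): Q = ṁ_c·Cp_c·(T_c,out − T_c,in)
ṁ_c = 105020 / [2.30 × (60.2 − -0.350)] = 754.13 kg/h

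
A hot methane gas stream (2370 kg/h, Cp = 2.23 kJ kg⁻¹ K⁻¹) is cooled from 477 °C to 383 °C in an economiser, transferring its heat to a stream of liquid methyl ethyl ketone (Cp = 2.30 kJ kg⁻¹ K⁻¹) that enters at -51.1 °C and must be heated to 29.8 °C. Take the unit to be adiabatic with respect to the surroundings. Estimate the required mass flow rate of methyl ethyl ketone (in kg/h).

Heat released by hot stream: Q = 2370 × 2.23 × (477 − 383) = 496800 kJ/h
Energy balance on cold side (adiabatic exchanger): Q = ṁ_c·Cp_c·(T_c,out − T_c,in)
ṁ_c = 496800 / [2.30 × (29.8 − -51.1)] = 2670 kg/h

ṁ_c = 2670 kg/h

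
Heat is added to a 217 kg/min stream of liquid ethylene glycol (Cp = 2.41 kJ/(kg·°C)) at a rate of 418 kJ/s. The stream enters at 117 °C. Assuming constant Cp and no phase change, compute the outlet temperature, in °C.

T_out = 165 °C

Q = 418 kJ/s = 25080 kJ/min
ΔT = Q/(ṁ·Cp) = 25080/(217×2.41) = 47.957 K
T_out = 117 + 47.957 = 164.96 °C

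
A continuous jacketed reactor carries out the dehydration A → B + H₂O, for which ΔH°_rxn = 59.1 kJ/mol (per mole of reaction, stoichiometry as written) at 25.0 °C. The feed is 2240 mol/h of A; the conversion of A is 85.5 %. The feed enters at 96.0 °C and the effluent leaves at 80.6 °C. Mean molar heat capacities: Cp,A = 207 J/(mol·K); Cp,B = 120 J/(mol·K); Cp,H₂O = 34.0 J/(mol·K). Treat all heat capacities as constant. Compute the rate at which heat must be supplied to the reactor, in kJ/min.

Extent of reaction ξ = 0.855 × 2240 = 1915.2 mol/h
Reaction term: ξ·ΔH°_rxn = 1915.2 × 59.1 = 113190 kJ/h
Sensible, feed 96.0→25 °C: -32921 kJ/h
Outlet flows (mol/h): A 324.8, B 1915.2, H₂O 1915.2
Sensible, products 25→80.6 °C: 20137 kJ/h
Q = ΔH = 100400 kJ/h = 27.89 kW
Heat supplied = 1673.4 kJ/min

Q_in = 1670 kJ/min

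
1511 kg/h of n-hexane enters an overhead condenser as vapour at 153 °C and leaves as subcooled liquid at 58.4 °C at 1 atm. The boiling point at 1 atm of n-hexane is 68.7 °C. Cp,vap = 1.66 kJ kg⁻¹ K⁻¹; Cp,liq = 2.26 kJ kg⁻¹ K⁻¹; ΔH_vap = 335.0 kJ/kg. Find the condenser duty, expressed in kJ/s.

Q_c = 209 kJ/s

vapour 153→68.7 °C: -139.94 kJ/kg
condensation at 68.7 °C: -335 kJ/kg
liquid 68.7→58.4 °C: -23.278 kJ/kg
Δh = -139.94 + -335 + -23.278 = -498.22 kJ/kg
Q = ṁ·Δh = 1511 kg/h × -498.22 kJ/kg = -752800 kJ/h
|Q| = 209.11 kW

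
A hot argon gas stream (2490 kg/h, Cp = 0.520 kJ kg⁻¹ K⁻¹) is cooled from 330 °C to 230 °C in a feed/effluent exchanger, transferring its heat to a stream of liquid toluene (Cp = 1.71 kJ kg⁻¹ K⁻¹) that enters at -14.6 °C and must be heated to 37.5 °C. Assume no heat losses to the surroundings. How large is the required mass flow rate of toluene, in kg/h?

ṁ_c = 1450 kg/h

Heat released by hot stream: Q = 2490 × 0.520 × (330 − 230) = 129480 kJ/h
Energy balance on cold side (adiabatic exchanger): Q = ṁ_c·Cp_c·(T_c,out − T_c,in)
ṁ_c = 129480 / [1.71 × (37.5 − -14.6)] = 1453.3 kg/h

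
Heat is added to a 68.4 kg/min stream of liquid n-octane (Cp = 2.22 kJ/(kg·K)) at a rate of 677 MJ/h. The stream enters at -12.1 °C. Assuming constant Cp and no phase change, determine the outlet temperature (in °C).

T_out = 62.2 °C

Q = 677 MJ/h = 11283 kJ/min
ΔT = Q/(ṁ·Cp) = 11283/(68.4×2.22) = 74.307 K
T_out = -12.1 + 74.307 = 62.207 °C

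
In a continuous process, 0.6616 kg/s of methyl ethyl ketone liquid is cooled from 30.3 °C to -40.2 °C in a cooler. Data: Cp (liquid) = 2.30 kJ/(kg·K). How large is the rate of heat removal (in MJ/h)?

Q_c = 386 MJ/h

Q = ṁ·Cp·ΔT = 0.6616 × 2.30 × (-40.2 − 30.3) = -107.28 kJ/s
Cooling duty = 386.2 MJ/h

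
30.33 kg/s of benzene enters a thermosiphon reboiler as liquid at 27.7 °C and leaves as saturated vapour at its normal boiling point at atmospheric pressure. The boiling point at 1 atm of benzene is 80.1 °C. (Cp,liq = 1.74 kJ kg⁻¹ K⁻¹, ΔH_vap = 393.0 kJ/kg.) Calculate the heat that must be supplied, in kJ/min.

liquid 27.7→80.1 °C: 91.176 kJ/kg
vaporisation at 80.1 °C: 393 kJ/kg
Δh = 91.176 + 393 = 484.18 kJ/kg
Q = ṁ·Δh = 30.33 kg/s × 484.18 kJ/kg = 14685 kJ/s
|Q| = 14685 kW = 881100 kJ/min

Q = 881000 kJ/min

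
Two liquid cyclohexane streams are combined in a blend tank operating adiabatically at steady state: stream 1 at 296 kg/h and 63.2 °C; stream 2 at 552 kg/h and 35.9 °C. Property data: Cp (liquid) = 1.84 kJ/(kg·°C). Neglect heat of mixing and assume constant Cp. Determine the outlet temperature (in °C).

T_out = 45.4 °C

Energy balance with Q = 0: Σ ṁᵢCp,ᵢ(T_out − Tᵢ) = 0
T_out = Σ ṁᵢCp,ᵢTᵢ / Σ ṁᵢCp,ᵢ
      = 70884 / 1560.3 = 45.429 °C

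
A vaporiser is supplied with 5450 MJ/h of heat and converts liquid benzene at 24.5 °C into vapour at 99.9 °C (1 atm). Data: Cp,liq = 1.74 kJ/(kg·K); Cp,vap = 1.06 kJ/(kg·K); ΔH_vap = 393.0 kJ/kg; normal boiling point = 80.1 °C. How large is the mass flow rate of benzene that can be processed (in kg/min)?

ṁ = 178 kg/min

Δh = 1.74×(80.1−24.5) + 393.0 + 1.06×(99.9−80.1) = 510.73 kJ/kg
Q = 5450 MJ/h = 1513.9 kJ/s = 90833 kJ/min
ṁ = Q/Δh = 90833 / 510.73 = 177.85 kg/min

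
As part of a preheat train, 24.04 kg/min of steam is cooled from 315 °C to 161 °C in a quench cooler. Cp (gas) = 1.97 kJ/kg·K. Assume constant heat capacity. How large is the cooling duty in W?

Q_c = 122000 W

Q = ṁ·Cp·ΔT = 24.04 × 1.97 × (161 − 315) = -7293.3 kJ/min
Converting: 7293.3 / 60 s = 121.55 kW
Cooling duty = 121550 W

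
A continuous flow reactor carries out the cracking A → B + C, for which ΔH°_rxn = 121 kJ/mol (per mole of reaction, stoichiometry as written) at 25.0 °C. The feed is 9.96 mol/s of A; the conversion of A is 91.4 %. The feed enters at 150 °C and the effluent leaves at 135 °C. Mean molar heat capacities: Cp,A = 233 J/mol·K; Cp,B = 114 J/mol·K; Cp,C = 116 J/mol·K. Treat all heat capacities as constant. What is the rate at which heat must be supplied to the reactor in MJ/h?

Extent of reaction ξ = 0.914 × 9.96 = 9.1034 mol/s
Reaction term: ξ·ΔH°_rxn = 9.1034 × 121 = 1101.5 kJ/s
Sensible, feed 150→25 °C: -290.09 kJ/s
Outlet flows (mol/s): A 0.85656, B 9.1034, C 9.1034
Sensible, products 25→135 °C: 252.27 kJ/s
Q = ΔH = 1063.7 kJ/s = 1063.7 kW
Heat supplied = 3829.3 MJ/h

Q_in = 3830 MJ/h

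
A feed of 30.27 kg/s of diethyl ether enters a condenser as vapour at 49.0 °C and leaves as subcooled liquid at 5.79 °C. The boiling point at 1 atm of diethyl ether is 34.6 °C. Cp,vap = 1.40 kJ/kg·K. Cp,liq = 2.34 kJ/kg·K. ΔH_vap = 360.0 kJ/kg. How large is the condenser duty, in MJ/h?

Q_c = 48800 MJ/h

vapour 49.0→34.6 °C: -20.16 kJ/kg
condensation at 34.6 °C: -360 kJ/kg
liquid 34.6→5.79 °C: -67.415 kJ/kg
Δh = -20.16 + -360 + -67.415 = -447.58 kJ/kg
Q = ṁ·Δh = 30.27 kg/s × -447.58 kJ/kg = -13548 kJ/s
|Q| = 13548 kW = 48773 MJ/h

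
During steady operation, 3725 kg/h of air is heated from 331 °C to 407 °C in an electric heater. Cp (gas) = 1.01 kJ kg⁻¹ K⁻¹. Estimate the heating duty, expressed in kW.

Q = 79.4 kW

Q = ṁ·Cp·ΔT = 3725 × 1.01 × (407 − 331) = 285930 kJ/h
Converting: 285930 / 3600 s = 79.425 kW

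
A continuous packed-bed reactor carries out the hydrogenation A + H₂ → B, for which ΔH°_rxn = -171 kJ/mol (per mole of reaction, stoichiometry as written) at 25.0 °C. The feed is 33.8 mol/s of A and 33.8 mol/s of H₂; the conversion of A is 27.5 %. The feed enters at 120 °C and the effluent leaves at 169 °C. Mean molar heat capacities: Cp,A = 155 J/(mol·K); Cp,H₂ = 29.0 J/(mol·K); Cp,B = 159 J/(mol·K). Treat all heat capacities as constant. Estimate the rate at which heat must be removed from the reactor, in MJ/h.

Extent of reaction ξ = 0.275 × 33.8 = 9.295 mol/s
Reaction term: ξ·ΔH°_rxn = 9.295 × -171 = -1589.4 kJ/s
Sensible, feed 120→25 °C: -590.82 kJ/s
Outlet flows (mol/s): A 24.505, H₂ 24.505, B 9.295
Sensible, products 25→169 °C: 862.1 kJ/s
Q = ΔH = -1318.2 kJ/s = -1318.2 kW
Heat removed = 4745.4 MJ/h

Q_out = 4750 MJ/h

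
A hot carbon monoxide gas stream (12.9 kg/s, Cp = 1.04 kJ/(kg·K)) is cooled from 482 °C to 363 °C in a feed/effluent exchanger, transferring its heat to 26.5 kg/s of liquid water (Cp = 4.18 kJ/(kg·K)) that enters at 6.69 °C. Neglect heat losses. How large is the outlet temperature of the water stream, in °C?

Heat released by hot stream: Q = 12.9 × 1.04 × (482 − 363) = 1596.5 kJ/s
Energy balance on cold side (adiabatic exchanger): Q = ṁ_c·Cp_c·(T_c,out − T_c,in)
T_c,out = 6.69 + 1596.5/(26.5 × 4.18) = 21.103 °C

T_c,out = 21.1 °C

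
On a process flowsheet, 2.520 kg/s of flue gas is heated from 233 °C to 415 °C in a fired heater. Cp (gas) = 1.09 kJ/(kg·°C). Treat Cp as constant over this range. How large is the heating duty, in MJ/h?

Q = 1800 MJ/h

Q = ṁ·Cp·ΔT = 2.520 × 1.09 × (415 − 233) = 499.92 kJ/s
Heating duty = 1799.7 MJ/h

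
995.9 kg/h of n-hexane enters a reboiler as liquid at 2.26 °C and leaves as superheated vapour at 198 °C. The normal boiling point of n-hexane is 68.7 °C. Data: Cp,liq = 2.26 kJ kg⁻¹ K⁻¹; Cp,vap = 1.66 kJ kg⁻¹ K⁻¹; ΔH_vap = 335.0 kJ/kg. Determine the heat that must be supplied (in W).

Q = 194000 W

liquid 2.26→68.7 °C: 150.15 kJ/kg
vaporisation at 68.7 °C: 335 kJ/kg
vapour 68.7→198 °C: 214.64 kJ/kg
Δh = 150.15 + 335 + 214.64 = 699.79 kJ/kg
Q = ṁ·Δh = 995.9 kg/h × 699.79 kJ/kg = 696920 kJ/h
|Q| = 193.59 kW = 193590 W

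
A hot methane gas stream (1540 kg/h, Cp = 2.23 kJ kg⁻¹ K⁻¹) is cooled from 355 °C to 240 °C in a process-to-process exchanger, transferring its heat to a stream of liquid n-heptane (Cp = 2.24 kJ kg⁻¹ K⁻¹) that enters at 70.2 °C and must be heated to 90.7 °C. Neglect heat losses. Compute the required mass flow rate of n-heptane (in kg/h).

Heat released by hot stream: Q = 1540 × 2.23 × (355 − 240) = 394930 kJ/h
Energy balance on cold side (adiabatic exchanger): Q = ṁ_c·Cp_c·(T_c,out − T_c,in)
ṁ_c = 394930 / [2.24 × (90.7 − 70.2)] = 8600.5 kg/h

ṁ_c = 8600 kg/h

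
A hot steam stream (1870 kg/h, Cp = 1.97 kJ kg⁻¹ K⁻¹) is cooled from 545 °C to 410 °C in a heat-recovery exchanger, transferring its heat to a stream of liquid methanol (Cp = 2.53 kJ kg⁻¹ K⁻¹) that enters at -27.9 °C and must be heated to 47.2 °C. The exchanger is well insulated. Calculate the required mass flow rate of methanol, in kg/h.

Heat released by hot stream: Q = 1870 × 1.97 × (545 − 410) = 497330 kJ/h
Energy balance on cold side (adiabatic exchanger): Q = ṁ_c·Cp_c·(T_c,out − T_c,in)
ṁ_c = 497330 / [2.53 × (47.2 − -27.9)] = 2617.5 kg/h

ṁ_c = 2620 kg/h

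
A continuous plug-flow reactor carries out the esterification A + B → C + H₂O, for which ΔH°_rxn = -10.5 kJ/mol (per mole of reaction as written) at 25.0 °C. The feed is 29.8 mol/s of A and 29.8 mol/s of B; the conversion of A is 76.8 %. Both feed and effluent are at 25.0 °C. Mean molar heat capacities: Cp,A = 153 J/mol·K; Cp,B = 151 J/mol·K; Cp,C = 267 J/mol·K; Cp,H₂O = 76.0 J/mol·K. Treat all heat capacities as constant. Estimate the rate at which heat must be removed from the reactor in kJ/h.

Q_out = 865000 kJ/h

Extent of reaction ξ = 0.768 × 29.8 = 22.886 mol/s
Reaction term: ξ·ΔH°_rxn = 22.886 × -10.5 = -240.31 kJ/s
Q = ΔH = -240.31 kJ/s = -240.31 kW
Heat removed = 865110 kJ/h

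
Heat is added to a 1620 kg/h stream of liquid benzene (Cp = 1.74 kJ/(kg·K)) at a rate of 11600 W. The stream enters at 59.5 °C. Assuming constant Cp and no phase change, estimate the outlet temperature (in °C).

Q = 11600 W = 41760 kJ/h
ΔT = Q/(ṁ·Cp) = 41760/(1620×1.74) = 14.815 K
T_out = 59.5 + 14.815 = 74.315 °C

T_out = 74.3 °C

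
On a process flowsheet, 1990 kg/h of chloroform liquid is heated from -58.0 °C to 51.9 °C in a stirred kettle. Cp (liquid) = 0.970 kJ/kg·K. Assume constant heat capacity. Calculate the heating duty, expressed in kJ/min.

Q = ṁ·Cp·ΔT = 1990 × 0.970 × (51.9 − -58.0) = 212140 kJ/h
Converting: 212140 / 3600 s = 58.928 kW
Heating duty = 3535.7 kJ/min

Q = 3540 kJ/min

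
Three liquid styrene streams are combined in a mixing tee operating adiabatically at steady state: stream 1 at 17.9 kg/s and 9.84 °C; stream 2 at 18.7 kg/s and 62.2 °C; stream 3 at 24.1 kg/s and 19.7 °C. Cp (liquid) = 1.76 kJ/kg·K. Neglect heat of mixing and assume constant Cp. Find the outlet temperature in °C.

No heat crosses the boundary, so H_out = H_in.
T_out = Σ ṁᵢCp,ᵢTᵢ / Σ ṁᵢCp,ᵢ
      = 3192.7 / 106.83 = 29.885 °C

T_out = 29.9 °C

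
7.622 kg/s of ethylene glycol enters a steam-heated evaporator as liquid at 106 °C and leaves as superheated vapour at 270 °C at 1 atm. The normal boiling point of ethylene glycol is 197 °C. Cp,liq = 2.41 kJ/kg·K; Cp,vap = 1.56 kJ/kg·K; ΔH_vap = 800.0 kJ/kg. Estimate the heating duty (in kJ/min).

Q = 518000 kJ/min

liquid 106→197 °C: 219.31 kJ/kg
vaporisation at 197 °C: 800 kJ/kg
vapour 197→270 °C: 113.88 kJ/kg
Δh = 219.31 + 800 + 113.88 = 1133.2 kJ/kg
Q = ṁ·Δh = 7.622 kg/s × 1133.2 kJ/kg = 8637.2 kJ/s
|Q| = 8637.2 kW = 518230 kJ/min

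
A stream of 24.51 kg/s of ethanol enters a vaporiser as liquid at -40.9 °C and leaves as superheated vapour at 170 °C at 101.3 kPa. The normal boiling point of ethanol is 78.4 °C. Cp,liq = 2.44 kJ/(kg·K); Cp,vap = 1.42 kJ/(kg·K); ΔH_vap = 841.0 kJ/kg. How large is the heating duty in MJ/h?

liquid -40.9→78.4 °C: 291.09 kJ/kg
vaporisation at 78.4 °C: 841 kJ/kg
vapour 78.4→170 °C: 130.07 kJ/kg
Δh = 291.09 + 841 + 130.07 = 1262.2 kJ/kg
Q = ṁ·Δh = 24.51 kg/s × 1262.2 kJ/kg = 30936 kJ/s
|Q| = 30936 kW = 111370 MJ/h

Q = 111000 MJ/h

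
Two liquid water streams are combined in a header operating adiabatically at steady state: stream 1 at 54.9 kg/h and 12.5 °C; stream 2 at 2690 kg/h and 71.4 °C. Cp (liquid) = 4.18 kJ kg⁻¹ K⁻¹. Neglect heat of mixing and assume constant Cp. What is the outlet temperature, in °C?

T_out = 70.2 °C

Energy balance with Q = 0: Σ ṁᵢCp,ᵢ(T_out − Tᵢ) = 0
T_out = Σ ṁᵢCp,ᵢTᵢ / Σ ṁᵢCp,ᵢ
      = 805700 / 11474 = 70.222 °C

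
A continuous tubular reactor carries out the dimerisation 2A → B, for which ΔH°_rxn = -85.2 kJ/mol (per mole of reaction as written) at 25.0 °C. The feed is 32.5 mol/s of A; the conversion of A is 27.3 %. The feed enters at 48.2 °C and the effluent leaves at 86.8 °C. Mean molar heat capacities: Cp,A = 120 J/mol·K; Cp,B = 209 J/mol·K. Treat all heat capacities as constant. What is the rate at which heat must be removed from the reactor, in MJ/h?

Q_out = 849 MJ/h

Extent of reaction ξ = 0.273 × 32.5 / 2 = 4.4363 mol/s
Reaction term: ξ·ΔH°_rxn = 4.4363 × -85.2 = -377.97 kJ/s
Sensible, feed 48.2→25 °C: -90.48 kJ/s
Outlet flows (mol/s): A 23.627, B 4.4363
Sensible, products 25→86.8 °C: 232.52 kJ/s
Q = ΔH = -235.93 kJ/s = -235.93 kW
Heat removed = 849.34 MJ/h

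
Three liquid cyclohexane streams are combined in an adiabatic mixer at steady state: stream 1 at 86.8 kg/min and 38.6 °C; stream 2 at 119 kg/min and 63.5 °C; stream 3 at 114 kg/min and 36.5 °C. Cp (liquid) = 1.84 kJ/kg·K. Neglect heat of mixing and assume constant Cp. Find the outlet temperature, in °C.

T_out = 47.1 °C

No heat crosses the boundary, so H_out = H_in.
Σ ṁᵢCp,ᵢTᵢ = 86.8×1.84×38.6 + 119×1.84×63.5 + 114×1.84×36.5 = 27725
Σ ṁᵢCp,ᵢ = 86.8×1.84 + 119×1.84 + 114×1.84 = 588.43
T_out = 27725 / 588.43 = 47.117 °C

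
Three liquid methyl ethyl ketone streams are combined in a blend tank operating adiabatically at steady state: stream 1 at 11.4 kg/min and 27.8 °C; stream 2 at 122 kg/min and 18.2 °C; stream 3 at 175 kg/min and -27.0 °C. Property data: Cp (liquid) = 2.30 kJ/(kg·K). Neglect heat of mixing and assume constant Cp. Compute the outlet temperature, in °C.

T_out = -7.09 °C

No heat crosses the boundary, so H_out = H_in.
T_out = Σ ṁᵢCp,ᵢTᵢ / Σ ṁᵢCp,ᵢ
      = -5031.7 / 709.32 = -7.0936 °C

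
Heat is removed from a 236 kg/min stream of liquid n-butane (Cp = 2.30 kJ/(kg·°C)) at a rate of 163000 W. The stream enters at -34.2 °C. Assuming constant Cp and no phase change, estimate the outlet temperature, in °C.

T_out = -52.2 °C

Q = 163000 W = 9780 kJ/min
ΔT = Q/(ṁ·Cp) = 9780/(236×2.30) = 18.018 K
T_out = -34.2 − 18.018 = -52.218 °C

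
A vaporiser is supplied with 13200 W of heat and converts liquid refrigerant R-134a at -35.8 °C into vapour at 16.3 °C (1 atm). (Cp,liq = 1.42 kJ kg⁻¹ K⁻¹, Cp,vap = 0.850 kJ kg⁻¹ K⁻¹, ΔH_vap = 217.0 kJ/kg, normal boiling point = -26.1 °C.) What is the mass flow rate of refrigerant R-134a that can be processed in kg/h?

Δh = 1.42×(-26.1−-35.8) + 217.0 + 0.850×(16.3−-26.1) = 266.81 kJ/kg
Q = 13200 W = 13.2 kJ/s = 47520 kJ/h
ṁ = Q/Δh = 47520 / 266.81 = 178.1 kg/h

ṁ = 178 kg/h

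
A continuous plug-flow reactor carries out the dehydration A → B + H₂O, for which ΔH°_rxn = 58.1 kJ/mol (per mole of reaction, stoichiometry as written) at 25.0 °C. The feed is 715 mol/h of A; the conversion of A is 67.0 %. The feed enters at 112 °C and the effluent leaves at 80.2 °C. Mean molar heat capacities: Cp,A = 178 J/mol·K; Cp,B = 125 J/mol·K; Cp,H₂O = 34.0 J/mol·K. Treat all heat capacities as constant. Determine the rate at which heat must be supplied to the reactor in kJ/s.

Q_in = 6.47 kJ/s

Extent of reaction ξ = 0.670 × 715 = 479.05 mol/h
Reaction term: ξ·ΔH°_rxn = 479.05 × 58.1 = 27833 kJ/h
Sensible, feed 112→25 °C: -11072 kJ/h
Outlet flows (mol/h): A 235.95, B 479.05, H₂O 479.05
Sensible, products 25→80.2 °C: 6522.9 kJ/h
Q = ΔH = 23283 kJ/h = 6.4676 kW
Heat supplied = 6.4676 kJ/s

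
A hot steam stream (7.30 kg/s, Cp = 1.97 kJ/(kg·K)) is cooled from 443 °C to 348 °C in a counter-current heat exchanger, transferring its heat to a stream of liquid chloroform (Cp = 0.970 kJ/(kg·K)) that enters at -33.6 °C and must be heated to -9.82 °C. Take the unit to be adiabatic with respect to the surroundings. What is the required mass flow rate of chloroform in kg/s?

Heat released by hot stream: Q = 7.30 × 1.97 × (443 − 348) = 1366.2 kJ/s
Energy balance on cold side (adiabatic exchanger): Q = ṁ_c·Cp_c·(T_c,out − T_c,in)
ṁ_c = 1366.2 / [0.970 × (-9.82 − -33.6)] = 59.228 kg/s

ṁ_c = 59.2 kg/s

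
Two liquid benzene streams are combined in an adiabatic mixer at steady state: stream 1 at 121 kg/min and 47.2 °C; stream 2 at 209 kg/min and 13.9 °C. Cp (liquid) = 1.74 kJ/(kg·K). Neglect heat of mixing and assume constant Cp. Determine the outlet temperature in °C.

T_out = 26.1 °C

Adiabatic, steady state ⇒ Σ ṁᵢCp,ᵢ(T_out − Tᵢ) = 0
T_out = Σ ṁᵢCp,ᵢTᵢ / Σ ṁᵢCp,ᵢ
      = 14992 / 574.2 = 26.11 °C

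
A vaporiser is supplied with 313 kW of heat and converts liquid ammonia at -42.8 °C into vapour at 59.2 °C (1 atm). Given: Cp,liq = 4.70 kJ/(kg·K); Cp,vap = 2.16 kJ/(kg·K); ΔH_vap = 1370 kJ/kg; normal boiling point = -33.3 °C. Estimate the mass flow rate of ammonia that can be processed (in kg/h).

Δh = 4.70×(-33.3−-42.8) + 1370 + 2.16×(59.2−-33.3) = 1614.5 kJ/kg
Q = 313 kW = 313 kJ/s = 1.1268e+06 kJ/h
ṁ = Q/Δh = 1.1268e+06 / 1614.5 = 697.95 kg/h

ṁ = 698 kg/h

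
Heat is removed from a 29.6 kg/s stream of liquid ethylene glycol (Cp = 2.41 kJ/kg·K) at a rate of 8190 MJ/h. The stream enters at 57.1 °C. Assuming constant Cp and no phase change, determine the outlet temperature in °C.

Q = 8190 MJ/h = 2275 kJ/s
ΔT = Q/(ṁ·Cp) = 2275/(29.6×2.41) = 31.891 K
T_out = 57.1 − 31.891 = 25.209 °C

T_out = 25.2 °C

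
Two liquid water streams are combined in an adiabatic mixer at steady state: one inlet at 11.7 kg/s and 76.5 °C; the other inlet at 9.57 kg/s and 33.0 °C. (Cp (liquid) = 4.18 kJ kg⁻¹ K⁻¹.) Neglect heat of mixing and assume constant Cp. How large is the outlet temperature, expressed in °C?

T_out = 56.9 °C

No heat crosses the boundary, so H_out = H_in.
Σ ṁᵢCp,ᵢTᵢ = 11.7×4.18×76.5 + 9.57×4.18×33.0 = 5061.4
Σ ṁᵢCp,ᵢ = 11.7×4.18 + 9.57×4.18 = 88.909
T_out = 5061.4 / 88.909 = 56.928 °C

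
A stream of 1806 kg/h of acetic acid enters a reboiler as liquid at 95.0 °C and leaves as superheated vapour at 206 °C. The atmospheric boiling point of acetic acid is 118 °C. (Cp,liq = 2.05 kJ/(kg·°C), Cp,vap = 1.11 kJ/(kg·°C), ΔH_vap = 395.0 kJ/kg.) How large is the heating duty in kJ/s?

liquid 95.0→118 °C: 47.15 kJ/kg
vaporisation at 118 °C: 395 kJ/kg
vapour 118→206 °C: 97.68 kJ/kg
Δh = 47.15 + 395 + 97.68 = 539.83 kJ/kg
Q = ṁ·Δh = 1806 kg/h × 539.83 kJ/kg = 974930 kJ/h
|Q| = 270.81 kW

Q = 271 kJ/s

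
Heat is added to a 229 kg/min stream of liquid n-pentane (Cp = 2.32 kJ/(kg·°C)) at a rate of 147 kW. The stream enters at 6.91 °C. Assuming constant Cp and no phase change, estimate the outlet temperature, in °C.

Q = 147 kW = 8820 kJ/min
ΔT = Q/(ṁ·Cp) = 8820/(229×2.32) = 16.601 K
T_out = 6.91 + 16.601 = 23.511 °C

T_out = 23.5 °C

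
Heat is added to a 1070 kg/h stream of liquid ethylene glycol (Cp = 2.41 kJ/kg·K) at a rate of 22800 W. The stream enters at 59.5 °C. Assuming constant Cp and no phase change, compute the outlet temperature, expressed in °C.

Q = 22800 W = 82080 kJ/h
ΔT = Q/(ṁ·Cp) = 82080/(1070×2.41) = 31.83 K
T_out = 59.5 + 31.83 = 91.33 °C

T_out = 91.3 °C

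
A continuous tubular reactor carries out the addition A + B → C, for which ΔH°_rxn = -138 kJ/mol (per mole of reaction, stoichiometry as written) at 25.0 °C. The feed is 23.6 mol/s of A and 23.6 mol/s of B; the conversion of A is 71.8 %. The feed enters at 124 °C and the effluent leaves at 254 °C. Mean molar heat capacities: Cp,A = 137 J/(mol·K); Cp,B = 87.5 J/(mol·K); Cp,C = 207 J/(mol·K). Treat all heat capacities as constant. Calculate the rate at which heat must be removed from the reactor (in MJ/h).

Q_out = 6180 MJ/h

Extent of reaction ξ = 0.718 × 23.6 = 16.945 mol/s
Reaction term: ξ·ΔH°_rxn = 16.945 × -138 = -2338.4 kJ/s
Sensible, feed 124→25 °C: -524.52 kJ/s
Outlet flows (mol/s): A 6.6552, B 6.6552, C 16.945
Sensible, products 25→254 °C: 1145.4 kJ/s
Q = ΔH = -1717.5 kJ/s = -1717.5 kW
Heat removed = 6183.1 MJ/h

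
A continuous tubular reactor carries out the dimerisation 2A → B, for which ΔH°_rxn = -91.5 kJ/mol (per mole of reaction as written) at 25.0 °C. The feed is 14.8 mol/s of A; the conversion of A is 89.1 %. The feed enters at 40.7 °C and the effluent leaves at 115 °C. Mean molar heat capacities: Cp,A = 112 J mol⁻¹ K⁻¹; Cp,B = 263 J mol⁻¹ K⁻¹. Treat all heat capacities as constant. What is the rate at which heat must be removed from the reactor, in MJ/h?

Q_out = 1650 MJ/h

Extent of reaction ξ = 0.891 × 14.8 / 2 = 6.5934 mol/s
Reaction term: ξ·ΔH°_rxn = 6.5934 × -91.5 = -603.3 kJ/s
Sensible, feed 40.7→25 °C: -26.024 kJ/s
Outlet flows (mol/s): A 1.6132, B 6.5934
Sensible, products 25→115 °C: 172.33 kJ/s
Q = ΔH = -456.99 kJ/s = -456.99 kW
Heat removed = 1645.2 MJ/h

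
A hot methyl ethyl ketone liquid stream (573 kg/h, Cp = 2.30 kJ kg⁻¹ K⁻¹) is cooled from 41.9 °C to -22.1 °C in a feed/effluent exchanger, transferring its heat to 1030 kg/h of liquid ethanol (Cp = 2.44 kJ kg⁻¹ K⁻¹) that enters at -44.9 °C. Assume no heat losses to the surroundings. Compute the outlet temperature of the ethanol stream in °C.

T_c,out = -11.3 °C

Heat released by hot stream: Q = 573 × 2.30 × (41.9 − -22.1) = 84346 kJ/h
Energy balance on cold side (adiabatic exchanger): Q = ṁ_c·Cp_c·(T_c,out − T_c,in)
T_c,out = -44.9 + 84346/(1030 × 2.44) = -11.339 °C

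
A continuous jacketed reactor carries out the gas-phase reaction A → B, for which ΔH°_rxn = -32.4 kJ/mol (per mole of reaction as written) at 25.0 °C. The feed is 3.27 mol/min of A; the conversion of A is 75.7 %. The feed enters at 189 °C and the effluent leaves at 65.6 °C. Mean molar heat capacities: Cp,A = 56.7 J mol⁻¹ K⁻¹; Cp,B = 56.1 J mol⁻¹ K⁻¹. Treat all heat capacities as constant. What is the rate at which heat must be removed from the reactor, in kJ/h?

Q_out = 6190 kJ/h

Extent of reaction ξ = 0.757 × 3.27 = 2.4754 mol/min
Reaction term: ξ·ΔH°_rxn = 2.4754 × -32.4 = -80.203 kJ/min
Sensible, feed 189→25 °C: -30.407 kJ/min
Outlet flows (mol/min): A 0.79461, B 2.4754
Sensible, products 25→65.6 °C: 7.4673 kJ/min
Q = ΔH = -103.14 kJ/min = -1.719 kW
Heat removed = 6188.5 kJ/h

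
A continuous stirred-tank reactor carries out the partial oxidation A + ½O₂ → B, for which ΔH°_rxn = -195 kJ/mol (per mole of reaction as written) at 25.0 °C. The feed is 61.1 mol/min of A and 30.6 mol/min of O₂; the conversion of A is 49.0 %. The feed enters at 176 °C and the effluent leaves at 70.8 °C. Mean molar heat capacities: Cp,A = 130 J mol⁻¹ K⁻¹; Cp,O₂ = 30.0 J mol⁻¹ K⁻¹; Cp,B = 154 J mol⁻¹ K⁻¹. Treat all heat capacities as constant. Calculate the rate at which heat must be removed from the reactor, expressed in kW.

Extent of reaction ξ = 0.490 × 61.1 = 29.939 mol/min
Reaction term: ξ·ΔH°_rxn = 29.939 × -195 = -5838.1 kJ/min
Sensible, feed 176→25 °C: -1338 kJ/min
Outlet flows (mol/min): A 31.161, O₂ 15.631, B 29.939
Sensible, products 25→70.8 °C: 418.17 kJ/min
Q = ΔH = -6757.9 kJ/min = -112.63 kW
Heat removed = 112.63 kW

Q_out = 113 kW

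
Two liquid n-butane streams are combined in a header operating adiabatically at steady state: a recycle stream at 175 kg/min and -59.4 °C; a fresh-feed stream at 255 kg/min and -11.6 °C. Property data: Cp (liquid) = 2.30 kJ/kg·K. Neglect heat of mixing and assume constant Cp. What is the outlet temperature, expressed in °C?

No heat crosses the boundary, so H_out = H_in.
Σ ṁᵢCp,ᵢTᵢ = 175×2.30×-59.4 + 255×2.30×-11.6 = -30712
Σ ṁᵢCp,ᵢ = 175×2.30 + 255×2.30 = 989
T_out = -30712 / 989 = -31.053 °C

T_out = -31.1 °C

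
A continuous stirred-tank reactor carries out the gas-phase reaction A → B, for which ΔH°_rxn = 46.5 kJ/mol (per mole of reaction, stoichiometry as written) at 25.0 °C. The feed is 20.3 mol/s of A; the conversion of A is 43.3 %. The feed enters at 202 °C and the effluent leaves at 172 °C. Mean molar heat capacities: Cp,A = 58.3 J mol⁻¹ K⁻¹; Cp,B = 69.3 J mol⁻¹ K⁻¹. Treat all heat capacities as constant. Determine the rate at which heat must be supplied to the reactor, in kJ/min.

Q_in = 23200 kJ/min

Extent of reaction ξ = 0.433 × 20.3 = 8.7899 mol/s
Reaction term: ξ·ΔH°_rxn = 8.7899 × 46.5 = 408.73 kJ/s
Sensible, feed 202→25 °C: -209.48 kJ/s
Outlet flows (mol/s): A 11.51, B 8.7899
Sensible, products 25→172 °C: 188.19 kJ/s
Q = ΔH = 387.44 kJ/s = 387.44 kW
Heat supplied = 23246 kJ/min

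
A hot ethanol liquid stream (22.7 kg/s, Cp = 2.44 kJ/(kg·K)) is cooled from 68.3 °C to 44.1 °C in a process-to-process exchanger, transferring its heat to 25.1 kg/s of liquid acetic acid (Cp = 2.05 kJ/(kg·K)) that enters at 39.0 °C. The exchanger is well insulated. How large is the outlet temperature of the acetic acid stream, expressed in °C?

Heat released by hot stream: Q = 22.7 × 2.44 × (68.3 − 44.1) = 1340.4 kJ/s
Energy balance on cold side (adiabatic exchanger): Q = ṁ_c·Cp_c·(T_c,out − T_c,in)
T_c,out = 39.0 + 1340.4/(25.1 × 2.05) = 65.05 °C

T_c,out = 65.0 °C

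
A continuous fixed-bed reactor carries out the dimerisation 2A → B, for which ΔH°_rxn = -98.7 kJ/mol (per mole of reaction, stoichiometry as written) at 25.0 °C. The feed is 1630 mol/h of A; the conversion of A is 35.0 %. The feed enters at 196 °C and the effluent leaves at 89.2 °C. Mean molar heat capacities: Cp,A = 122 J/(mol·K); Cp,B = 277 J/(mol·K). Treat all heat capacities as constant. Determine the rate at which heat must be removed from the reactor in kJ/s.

Extent of reaction ξ = 0.350 × 1630 / 2 = 285.25 mol/h
Reaction term: ξ·ΔH°_rxn = 285.25 × -98.7 = -28154 kJ/h
Sensible, feed 196→25 °C: -34005 kJ/h
Outlet flows (mol/h): A 1059.5, B 285.25
Sensible, products 25→89.2 °C: 13371 kJ/h
Q = ΔH = -48788 kJ/h = -13.552 kW
Heat removed = 13.552 kJ/s

Q_out = 13.6 kJ/s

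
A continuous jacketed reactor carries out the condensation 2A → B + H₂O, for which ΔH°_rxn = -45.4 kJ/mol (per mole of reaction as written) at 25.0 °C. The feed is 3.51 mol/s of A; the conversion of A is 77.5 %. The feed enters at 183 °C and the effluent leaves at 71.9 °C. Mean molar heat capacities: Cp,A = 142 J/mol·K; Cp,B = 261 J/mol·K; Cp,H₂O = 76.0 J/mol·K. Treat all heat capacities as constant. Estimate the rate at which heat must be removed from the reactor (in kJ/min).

Extent of reaction ξ = 0.775 × 3.51 / 2 = 1.3601 mol/s
Reaction term: ξ·ΔH°_rxn = 1.3601 × -45.4 = -61.75 kJ/s
Sensible, feed 183→25 °C: -78.75 kJ/s
Outlet flows (mol/s): A 0.78975, B 1.3601, H₂O 1.3601
Sensible, products 25→71.9 °C: 26.757 kJ/s
Q = ΔH = -113.74 kJ/s = -113.74 kW
Heat removed = 6824.6 kJ/min

Q_out = 6820 kJ/min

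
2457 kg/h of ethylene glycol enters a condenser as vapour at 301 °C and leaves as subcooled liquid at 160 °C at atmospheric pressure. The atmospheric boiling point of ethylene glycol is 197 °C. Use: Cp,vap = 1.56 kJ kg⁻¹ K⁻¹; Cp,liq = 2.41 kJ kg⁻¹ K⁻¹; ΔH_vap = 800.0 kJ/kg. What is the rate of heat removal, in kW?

vapour 301→197 °C: -162.24 kJ/kg
condensation at 197 °C: -800 kJ/kg
liquid 197→160 °C: -89.17 kJ/kg
Δh = -162.24 + -800 + -89.17 = -1051.4 kJ/kg
Q = ṁ·Δh = 2457 kg/h × -1051.4 kJ/kg = -2.5833e+06 kJ/h
|Q| = 717.59 kW

Q_c = 718 kW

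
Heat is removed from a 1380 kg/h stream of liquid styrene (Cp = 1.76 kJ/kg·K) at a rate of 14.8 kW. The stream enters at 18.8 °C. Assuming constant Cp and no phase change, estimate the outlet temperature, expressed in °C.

T_out = -3.14 °C

Q = 14.8 kW = 53280 kJ/h
ΔT = Q/(ṁ·Cp) = 53280/(1380×1.76) = 21.937 K
T_out = 18.8 − 21.937 = -3.1368 °C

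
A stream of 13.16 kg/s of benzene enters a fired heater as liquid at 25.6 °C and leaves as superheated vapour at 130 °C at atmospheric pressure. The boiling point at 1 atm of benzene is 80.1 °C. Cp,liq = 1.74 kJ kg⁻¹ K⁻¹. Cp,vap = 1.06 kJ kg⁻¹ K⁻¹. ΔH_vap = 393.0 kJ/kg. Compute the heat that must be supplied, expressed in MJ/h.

liquid 25.6→80.1 °C: 94.83 kJ/kg
vaporisation at 80.1 °C: 393 kJ/kg
vapour 80.1→130 °C: 52.894 kJ/kg
Δh = 94.83 + 393 + 52.894 = 540.72 kJ/kg
Q = ṁ·Δh = 13.16 kg/s × 540.72 kJ/kg = 7115.9 kJ/s
|Q| = 7115.9 kW = 25617 MJ/h

Q = 25600 MJ/h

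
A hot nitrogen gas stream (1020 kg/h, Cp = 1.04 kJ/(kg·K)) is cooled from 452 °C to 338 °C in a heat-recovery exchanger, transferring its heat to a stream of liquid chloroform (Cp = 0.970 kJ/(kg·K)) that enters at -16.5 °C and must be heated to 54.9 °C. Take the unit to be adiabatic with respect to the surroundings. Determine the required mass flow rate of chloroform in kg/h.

Heat released by hot stream: Q = 1020 × 1.04 × (452 − 338) = 120930 kJ/h
Energy balance on cold side (adiabatic exchanger): Q = ṁ_c·Cp_c·(T_c,out − T_c,in)
ṁ_c = 120930 / [0.970 × (54.9 − -16.5)] = 1746.1 kg/h

ṁ_c = 1750 kg/h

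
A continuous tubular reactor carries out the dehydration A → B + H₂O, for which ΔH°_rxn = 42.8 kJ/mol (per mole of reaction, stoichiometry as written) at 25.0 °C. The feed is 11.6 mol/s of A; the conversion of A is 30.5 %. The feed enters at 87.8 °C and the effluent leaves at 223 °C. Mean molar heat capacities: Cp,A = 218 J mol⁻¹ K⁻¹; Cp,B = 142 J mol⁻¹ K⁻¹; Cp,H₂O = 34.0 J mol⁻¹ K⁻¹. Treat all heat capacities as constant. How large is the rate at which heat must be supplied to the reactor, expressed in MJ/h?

Q_in = 1670 MJ/h

Extent of reaction ξ = 0.305 × 11.6 = 3.538 mol/s
Reaction term: ξ·ΔH°_rxn = 3.538 × 42.8 = 151.43 kJ/s
Sensible, feed 87.8→25 °C: -158.81 kJ/s
Outlet flows (mol/s): A 8.062, B 3.538, H₂O 3.538
Sensible, products 25→223 °C: 471.28 kJ/s
Q = ΔH = 463.9 kJ/s = 463.9 kW
Heat supplied = 1670 MJ/h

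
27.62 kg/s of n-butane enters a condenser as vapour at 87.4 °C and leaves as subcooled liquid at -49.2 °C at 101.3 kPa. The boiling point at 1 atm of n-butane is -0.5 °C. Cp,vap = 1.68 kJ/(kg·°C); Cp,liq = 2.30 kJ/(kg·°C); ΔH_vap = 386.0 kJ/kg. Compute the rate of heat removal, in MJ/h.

vapour 87.4→-0.5 °C: -147.67 kJ/kg
condensation at -0.5 °C: -386 kJ/kg
liquid -0.5→-49.2 °C: -112.01 kJ/kg
Δh = -147.67 + -386 + -112.01 = -645.68 kJ/kg
Q = ṁ·Δh = 27.62 kg/s × -645.68 kJ/kg = -17834 kJ/s
|Q| = 17834 kW = 64201 MJ/h

Q_c = 64200 MJ/h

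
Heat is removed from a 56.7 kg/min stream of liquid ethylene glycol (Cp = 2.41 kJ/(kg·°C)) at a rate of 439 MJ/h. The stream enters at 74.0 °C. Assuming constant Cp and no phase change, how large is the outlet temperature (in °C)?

Q = 439 MJ/h = 7316.7 kJ/min
ΔT = Q/(ṁ·Cp) = 7316.7/(56.7×2.41) = 53.544 K
T_out = 74.0 − 53.544 = 20.456 °C

T_out = 20.5 °C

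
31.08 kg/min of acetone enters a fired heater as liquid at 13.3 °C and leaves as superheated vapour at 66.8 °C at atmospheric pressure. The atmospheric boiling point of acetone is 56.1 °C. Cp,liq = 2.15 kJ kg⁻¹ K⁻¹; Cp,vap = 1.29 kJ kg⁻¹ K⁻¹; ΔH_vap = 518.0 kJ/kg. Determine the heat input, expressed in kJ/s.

liquid 13.3→56.1 °C: 92.02 kJ/kg
vaporisation at 56.1 °C: 518 kJ/kg
vapour 56.1→66.8 °C: 13.803 kJ/kg
Δh = 92.02 + 518 + 13.803 = 623.82 kJ/kg
Q = ṁ·Δh = 31.08 kg/min × 623.82 kJ/kg = 19388 kJ/min
|Q| = 323.14 kW

Q = 323 kJ/s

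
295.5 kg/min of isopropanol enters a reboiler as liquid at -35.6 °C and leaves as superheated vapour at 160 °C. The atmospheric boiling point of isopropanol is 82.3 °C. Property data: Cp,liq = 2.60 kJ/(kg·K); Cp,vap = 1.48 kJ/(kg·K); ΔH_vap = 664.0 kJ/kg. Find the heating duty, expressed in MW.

liquid -35.6→82.3 °C: 306.54 kJ/kg
vaporisation at 82.3 °C: 664 kJ/kg
vapour 82.3→160 °C: 115 kJ/kg
Δh = 306.54 + 664 + 115 = 1085.5 kJ/kg
Q = ṁ·Δh = 295.5 kg/min × 1085.5 kJ/kg = 320780 kJ/min
|Q| = 5346.3 kW = 5.3463 MW

Q = 5.35 MW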